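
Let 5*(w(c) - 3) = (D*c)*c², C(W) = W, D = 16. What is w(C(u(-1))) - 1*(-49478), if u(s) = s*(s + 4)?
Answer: 246973/5 ≈ 49395.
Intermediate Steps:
u(s) = s*(4 + s)
w(c) = 3 + 16*c³/5 (w(c) = 3 + ((16*c)*c²)/5 = 3 + (16*c³)/5 = 3 + 16*c³/5)
w(C(u(-1))) - 1*(-49478) = (3 + 16*(-(4 - 1))³/5) - 1*(-49478) = (3 + 16*(-1*3)³/5) + 49478 = (3 + (16/5)*(-3)³) + 49478 = (3 + (16/5)*(-27)) + 49478 = (3 - 432/5) + 49478 = -417/5 + 49478 = 246973/5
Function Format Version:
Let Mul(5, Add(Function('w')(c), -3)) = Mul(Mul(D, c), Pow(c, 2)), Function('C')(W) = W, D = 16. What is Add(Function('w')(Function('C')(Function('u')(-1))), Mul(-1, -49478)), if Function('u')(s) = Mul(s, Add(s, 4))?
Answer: Rational(246973, 5) ≈ 49395.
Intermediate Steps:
Function('u')(s) = Mul(s, Add(4, s))
Function('w')(c) = Add(3, Mul(Rational(16, 5), Pow(c, 3))) (Function('w')(c) = Add(3, Mul(Rational(1, 5), Mul(Mul(16, c), Pow(c, 2)))) = Add(3, Mul(Rational(1, 5), Mul(16, Pow(c, 3)))) = Add(3, Mul(Rational(16, 5), Pow(c, 3))))
Add(Function('w')(Function('C')(Function('u')(-1))), Mul(-1, -49478)) = Add(Add(3, Mul(Rational(16, 5), Pow(Mul(-1, Add(4, -1)), 3))), Mul(-1, -49478)) = Add(Add(3, Mul(Rational(16, 5), Pow(Mul(-1, 3), 3))), 49478) = Add(Add(3, Mul(Rational(16, 5), Pow(-3, 3))), 49478) = Add(Add(3, Mul(Rational(16, 5), -27)), 49478) = Add(Add(3, Rational(-432, 5)), 49478) = Add(Rational(-417, 5), 49478) = Rational(246973, 5)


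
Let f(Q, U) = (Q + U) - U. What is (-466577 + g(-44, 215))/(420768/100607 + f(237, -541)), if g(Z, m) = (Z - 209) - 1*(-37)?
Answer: -46962643351/24264627 ≈ -1935.4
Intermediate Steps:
g(Z, m) = -172 + Z (g(Z, m) = (-209 + Z) + 37 = -172 + Z)
f(Q, U) = Q
(-466577 + g(-44, 215))/(420768/100607 + f(237, -541)) = (-466577 + (-172 - 44))/(420768/100607 + 237) = (-466577 - 216)/(420768*(1/100607) + 237) = -466793/(420768/100607 + 237) = -466793/24264627/100607 = -466793*100607/24264627 = -46962643351/24264627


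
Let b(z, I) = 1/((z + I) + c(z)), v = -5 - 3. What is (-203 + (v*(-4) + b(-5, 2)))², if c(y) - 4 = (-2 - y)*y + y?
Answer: 10562500/361 ≈ 29259.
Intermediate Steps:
v = -8
c(y) = 4 + y + y*(-2 - y) (c(y) = 4 + ((-2 - y)*y + y) = 4 + (y*(-2 - y) + y) = 4 + (y + y*(-2 - y)) = 4 + y + y*(-2 - y))
b(z, I) = 1/(4 + I - z²) (b(z, I) = 1/((z + I) + (4 - z - z²)) = 1/((I + z) + (4 - z - z²)) = 1/(4 + I - z²))
(-203 + (v*(-4) + b(-5, 2)))² = (-203 + (-8*(-4) + 1/(4 + 2 - 1*(-5)²)))² = (-203 + (32 + 1/(4 + 2 - 1*25)))² = (-203 + (32 + 1/(4 + 2 - 25)))² = (-203 + (32 + 1/(-19)))² = (-203 + (32 - 1/19))² = (-203 + 607/19)² = (-3250/19)² = 10562500/361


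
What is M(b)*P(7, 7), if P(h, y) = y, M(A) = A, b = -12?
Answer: -84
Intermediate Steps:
M(b)*P(7, 7) = -12*7 = -84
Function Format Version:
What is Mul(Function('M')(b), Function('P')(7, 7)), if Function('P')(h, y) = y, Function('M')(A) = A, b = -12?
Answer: -84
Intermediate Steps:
Mul(Function('M')(b), Function('P')(7, 7)) = Mul(-12, 7) = -84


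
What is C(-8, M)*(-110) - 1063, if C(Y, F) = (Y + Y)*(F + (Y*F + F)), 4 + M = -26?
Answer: 315737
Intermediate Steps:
M = -30 (M = -4 - 26 = -30)
C(Y, F) = 2*Y*(2*F + F*Y) (C(Y, F) = (2*Y)*(F + (F*Y + F)) = (2*Y)*(F + (F + F*Y)) = (2*Y)*(2*F + F*Y) = 2*Y*(2*F + F*Y))
C(-8, M)*(-110) - 1063 = (2*(-30)*(-8)*(2 - 8))*(-110) - 1063 = (2*(-30)*(-8)*(-6))*(-110) - 1063 = -2880*(-110) - 1063 = 316800 - 1063 = 315737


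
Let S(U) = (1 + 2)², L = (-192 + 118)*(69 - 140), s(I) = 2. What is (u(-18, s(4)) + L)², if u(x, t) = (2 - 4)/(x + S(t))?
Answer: 2236154944/81 ≈ 2.7607e+7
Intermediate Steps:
L = 5254 (L = -74*(-71) = 5254)
S(U) = 9 (S(U) = 3² = 9)
u(x, t) = -2/(9 + x) (u(x, t) = (2 - 4)/(x + 9) = -2/(9 + x))
(u(-18, s(4)) + L)² = (-2/(9 - 18) + 5254)² = (-2/(-9) + 5254)² = (-2*(-⅑) + 5254)² = (2/9 + 5254)² = (47288/9)² = 2236154944/81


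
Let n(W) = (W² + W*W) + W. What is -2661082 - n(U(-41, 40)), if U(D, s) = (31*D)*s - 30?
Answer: -5178124012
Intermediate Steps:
U(D, s) = -30 + 31*D*s (U(D, s) = 31*D*s - 30 = -30 + 31*D*s)
n(W) = W + 2*W² (n(W) = (W² + W²) + W = 2*W² + W = W + 2*W²)
-2661082 - n(U(-41, 40)) = -2661082 - (-30 + 31*(-41)*40)*(1 + 2*(-30 + 31*(-41)*40)) = -2661082 - (-30 - 50840)*(1 + 2*(-30 - 50840)) = -2661082 - (-50870)*(1 + 2*(-50870)) = -2661082 - (-50870)*(1 - 101740) = -2661082 - (-50870)*(-101739) = -2661082 - 1*5175462930 = -2661082 - 5175462930 = -5178124012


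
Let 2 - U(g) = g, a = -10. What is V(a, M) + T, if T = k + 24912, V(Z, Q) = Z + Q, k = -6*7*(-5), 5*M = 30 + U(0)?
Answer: 125592/5 ≈ 25118.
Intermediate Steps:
U(g) = 2 - g
M = 32/5 (M = (30 + (2 - 1*0))/5 = (30 + (2 + 0))/5 = (30 + 2)/5 = (⅕)*32 = 32/5 ≈ 6.4000)
k = 210 (k = -42*(-5) = 210)
V(Z, Q) = Q + Z
T = 25122 (T = 210 + 24912 = 25122)
V(a, M) + T = (32/5 - 10) + 25122 = -18/5 + 25122 = 125592/5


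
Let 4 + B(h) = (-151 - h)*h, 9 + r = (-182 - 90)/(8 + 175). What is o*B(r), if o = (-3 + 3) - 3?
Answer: -49211210/11163 ≈ -4408.4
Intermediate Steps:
r = -1919/183 (r = -9 + (-182 - 90)/(8 + 175) = -9 - 272/183 = -1919/183 ≈ -10.486)
B(h) = -4 + h*(-151 - h) (B(h) = -4 + (-151 - h)*h = -4 + h*(-151 - h))
o = -3 (o = 0 - 3 = -3)
o*B(r) = -3*(-4 - (-1919/183)² - 151*(-1919/183)) = -3*(-4 - 1*3682561/33489 + 289769/183) = -3*(-4 - 3682561/33489 + 289769/183) = -3*49211210/33489 = -49211210/11163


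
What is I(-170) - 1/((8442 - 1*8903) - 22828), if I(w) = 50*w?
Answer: -197956499/23289 ≈ -8500.0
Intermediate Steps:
I(-170) - 1/((8442 - 1*8903) - 22828) = 50*(-170) - 1/((8442 - 1*8903) - 22828) = -8500 - 1/((8442 - 8903) - 22828) = -8500 - 1/(-461 - 22828) = -8500 - 1/(-23289) = -8500 - 1*(-1/23289) = -8500 + 1/23289 = -197956499/23289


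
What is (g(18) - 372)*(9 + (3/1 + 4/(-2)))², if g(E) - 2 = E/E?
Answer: -36900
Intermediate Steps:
g(E) = 3 (g(E) = 2 + E/E = 2 + 1 = 3)
(g(18) - 372)*(9 + (3/1 + 4/(-2)))² = (3 - 372)*(9 + (3/1 + 4/(-2)))² = -369*(9 + (3*1 + 4*(-½)))² = -369*(9 + (3 - 2))² = -369*(9 + 1)² = -369*10² = -369*100 = -36900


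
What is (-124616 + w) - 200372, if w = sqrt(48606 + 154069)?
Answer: -324988 + 55*sqrt(67) ≈ -3.2454e+5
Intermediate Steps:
w = 55*sqrt(67) (w = sqrt(202675) = 55*sqrt(67) ≈ 450.19)
(-124616 + w) - 200372 = (-124616 + 55*sqrt(67)) - 200372 = -324988 + 55*sqrt(67)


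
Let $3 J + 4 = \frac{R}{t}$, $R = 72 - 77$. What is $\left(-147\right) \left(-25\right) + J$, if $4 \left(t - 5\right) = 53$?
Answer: $\frac{268171}{73} \approx 3673.6$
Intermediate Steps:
$t = \frac{73}{4}$ ($t = 5 + \frac{1}{4} \cdot 53 = 5 + \frac{53}{4} = \frac{73}{4} \approx 18.25$)
$R = -5$ ($R = 72 - 77 = -5$)
$J = - \frac{104}{73}$ ($J = - \frac{4}{3} + \frac{\left(-5\right) \frac{1}{\frac{73}{4}}}{3} = - \frac{4}{3} + \frac{\left(-5\right) \frac{4}{73}}{3} = - \frac{4}{3} + \frac{1}{3} \left(- \frac{20}{73}\right) = - \frac{4}{3} - \frac{20}{219} = - \frac{104}{73} \approx -1.4247$)
$\left(-147\right) \left(-25\right) + J = \left(-147\right) \left(-25\right) - \frac{104}{73} = 3675 - \frac{104}{73} = \frac{268171}{73}$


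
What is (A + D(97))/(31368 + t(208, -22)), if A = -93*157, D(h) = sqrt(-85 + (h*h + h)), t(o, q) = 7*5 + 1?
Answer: -4867/10468 + sqrt(9421)/31404 ≈ -0.46185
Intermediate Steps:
t(o, q) = 36 (t(o, q) = 35 + 1 = 36)
D(h) = sqrt(-85 + h + h**2) (D(h) = sqrt(-85 + (h**2 + h)) = sqrt(-85 + (h + h**2)) = sqrt(-85 + h + h**2))
A = -14601
(A + D(97))/(31368 + t(208, -22)) = (-14601 + sqrt(-85 + 97 + 97**2))/(31368 + 36) = (-14601 + sqrt(-85 + 97 + 9409))/31404 = (-14601 + sqrt(9421))*(1/31404) = -4867/10468 + sqrt(9421)/31404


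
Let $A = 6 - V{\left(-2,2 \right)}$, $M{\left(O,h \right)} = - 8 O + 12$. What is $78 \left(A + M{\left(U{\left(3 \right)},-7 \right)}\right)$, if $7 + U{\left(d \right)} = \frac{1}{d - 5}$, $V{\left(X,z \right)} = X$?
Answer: $6240$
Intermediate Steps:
$U{\left(d \right)} = -7 + \frac{1}{-5 + d}$ ($U{\left(d \right)} = -7 + \frac{1}{d - 5} = -7 + \frac{1}{-5 + d}$)
$M{\left(O,h \right)} = 12 - 8 O$
$A = 8$ ($A = 6 - -2 = 6 + 2 = 8$)
$78 \left(A + M{\left(U{\left(3 \right)},-7 \right)}\right) = 78 \left(8 - \left(-12 + 8 \frac{36 - 21}{-5 + 3}\right)\right) = 78 \left(8 - \left(-12 + 8 \frac{36 - 21}{-2}\right)\right) = 78 \left(8 - \left(-12 + 8 \left(\left(- \frac{1}{2}\right) 15\right)\right)\right) = 78 \left(8 + \left(12 - -60\right)\right) = 78 \left(8 + \left(12 + 60\right)\right) = 78 \left(8 + 72\right) = 78 \cdot 80 = 6240$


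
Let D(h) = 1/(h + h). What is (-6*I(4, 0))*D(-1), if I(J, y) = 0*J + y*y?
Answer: 0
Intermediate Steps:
D(h) = 1/(2*h)
I(J, y) = y² (I(J, y) = 0 + y² = y²)
(-6*I(4, 0))*D(-1) = (-6*0²)*((½)/(-1)) = (-6*0)*((½)*(-1)) = 0*(-½) = 0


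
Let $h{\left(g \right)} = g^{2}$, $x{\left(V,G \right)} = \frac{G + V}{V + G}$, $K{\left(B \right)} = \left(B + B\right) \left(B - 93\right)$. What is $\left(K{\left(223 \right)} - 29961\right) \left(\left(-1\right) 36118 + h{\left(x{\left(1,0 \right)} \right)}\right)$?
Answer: $-1011962223$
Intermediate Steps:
$K{\left(B \right)} = 2 B \left(-93 + B\right)$
$x{\left(V,G \right)} = 1$ ($x{\left(V,G \right)} = \frac{G + V}{G + V} = 1$)
$\left(K{\left(223 \right)} - 29961\right) \left(\left(-1\right) 36118 + h{\left(x{\left(1,0 \right)} \right)}\right) = \left(2 \cdot 223 \left(-93 + 223\right) - 29961\right) \left(\left(-1\right) 36118 + 1^{2}\right) = \left(2 \cdot 223 \cdot 130 - 29961\right) \left(-36118 + 1\right) = \left(57980 - 29961\right) \left(-36117\right) = 28019 \left(-36117\right) = -1011962223$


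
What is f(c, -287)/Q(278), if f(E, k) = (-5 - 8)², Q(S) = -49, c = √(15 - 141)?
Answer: -169/49 ≈ -3.4490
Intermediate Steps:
c = 3*I*√14 (c = √(-126) = 3*I*√14 ≈ 11.225*I)
f(E, k) = 169 (f(E, k) = (-13)² = 169)
f(c, -287)/Q(278) = 169/(-49) = 169*(-1/49) = -169/49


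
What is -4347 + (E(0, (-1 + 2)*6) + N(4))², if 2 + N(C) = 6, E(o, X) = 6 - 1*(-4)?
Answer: -4151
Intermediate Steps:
E(o, X) = 10 (E(o, X) = 6 + 4 = 10)
N(C) = 4 (N(C) = -2 + 6 = 4)
-4347 + (E(0, (-1 + 2)*6) + N(4))² = -4347 + (10 + 4)² = -4347 + 14² = -4347 + 196 = -4151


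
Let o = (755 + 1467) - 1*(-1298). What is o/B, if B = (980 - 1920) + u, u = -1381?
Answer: -320/211 ≈ -1.5166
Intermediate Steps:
B = -2321 (B = (980 - 1920) - 1381 = -940 - 1381 = -2321)
o = 3520 (o = 2222 + 1298 = 3520)
o/B = 3520/(-2321) = 3520*(-1/2321) = -320/211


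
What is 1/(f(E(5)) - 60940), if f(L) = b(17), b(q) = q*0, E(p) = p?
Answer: -1/60940 ≈ -1.6410e-5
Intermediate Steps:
b(q) = 0
f(L) = 0
1/(f(E(5)) - 60940) = 1/(0 - 60940) = 1/(-60940) = -1/60940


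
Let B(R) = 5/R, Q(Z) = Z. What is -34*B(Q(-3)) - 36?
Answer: 62/3 ≈ 20.667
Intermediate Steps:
-34*B(Q(-3)) - 36 = -170/(-3) - 36 = -170*(-1)/3 - 36 = -34*(-5/3) - 36 = 170/3 - 36 = 62/3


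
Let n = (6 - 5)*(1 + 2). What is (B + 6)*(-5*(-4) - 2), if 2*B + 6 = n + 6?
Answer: 135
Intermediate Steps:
n = 3 (n = 1*3 = 3)
B = 3/2 (B = -3 + (3 + 6)/2 = -3 + (½)*9 = -3 + 9/2 = 3/2 ≈ 1.5000)
(B + 6)*(-5*(-4) - 2) = (3/2 + 6)*(-5*(-4) - 2) = 15*(20 - 2)/2 = (15/2)*18 = 135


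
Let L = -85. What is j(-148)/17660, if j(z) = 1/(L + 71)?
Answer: -1/247240 ≈ -4.0447e-6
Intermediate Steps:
j(z) = -1/14 (j(z) = 1/(-85 + 71) = 1/(-14) = -1/14)
j(-148)/17660 = -1/14/17660 = -1/14*1/17660 = -1/247240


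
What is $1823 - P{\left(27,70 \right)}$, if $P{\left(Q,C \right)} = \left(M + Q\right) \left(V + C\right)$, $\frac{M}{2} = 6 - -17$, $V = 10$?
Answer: $-4017$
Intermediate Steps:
$M = 46$ ($M = 2 \left(6 - -17\right) = 2 \left(6 + 17\right) = 2 \cdot 23 = 46$)
$P{\left(Q,C \right)} = \left(10 + C\right) \left(46 + Q\right)$ ($P{\left(Q,C \right)} = \left(46 + Q\right) \left(10 + C\right) = \left(10 + C\right) \left(46 + Q\right)$)
$1823 - P{\left(27,70 \right)} = 1823 - \left(460 + 10 \cdot 27 + 46 \cdot 70 + 70 \cdot 27\right) = 1823 - \left(460 + 270 + 3220 + 1890\right) = 1823 - 5840 = -4017$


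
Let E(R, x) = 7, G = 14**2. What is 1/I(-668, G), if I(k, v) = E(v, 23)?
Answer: 1/7 ≈ 0.14286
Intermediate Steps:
G = 196
I(k, v) = 7
1/I(-668, G) = 1/7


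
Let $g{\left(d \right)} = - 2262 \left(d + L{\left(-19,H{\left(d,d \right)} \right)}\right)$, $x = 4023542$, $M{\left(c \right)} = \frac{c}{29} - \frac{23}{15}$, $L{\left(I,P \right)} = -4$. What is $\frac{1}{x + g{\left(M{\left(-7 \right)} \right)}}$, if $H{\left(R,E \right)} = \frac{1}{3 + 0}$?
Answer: $\frac{5}{20183022} \approx 2.4773 \cdot 10^{-7}$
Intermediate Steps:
$H{\left(R,E \right)} = \frac{1}{3}$
$M{\left(c \right)} = - \frac{23}{15} + \frac{c}{29}$ ($M{\left(c \right)} = c \frac{1}{29} - \frac{23}{15} = \frac{c}{29} - \frac{23}{15} = - \frac{23}{15} + \frac{c}{29}$)
$g{\left(d \right)} = 9048 - 2262 d$ ($g{\left(d \right)} = - 2262 \left(d - 4\right) = - 2262 \left(-4 + d\right) = 9048 - 2262 d$)
$\frac{1}{x + g{\left(M{\left(-7 \right)} \right)}} = \frac{1}{4023542 + \left(9048 - 2262 \left(- \frac{23}{15} + \frac{1}{29} \left(-7\right)\right)\right)} = \frac{1}{4023542 + \left(9048 - 2262 \left(- \frac{23}{15} - \frac{7}{29}\right)\right)} = \frac{1}{4023542 + \left(9048 - - \frac{20072}{5}\right)} = \frac{1}{4023542 + \left(9048 + \frac{20072}{5}\right)} = \frac{1}{4023542 + \frac{65312}{5}} = \frac{1}{\frac{20183022}{5}} = \frac{5}{20183022}$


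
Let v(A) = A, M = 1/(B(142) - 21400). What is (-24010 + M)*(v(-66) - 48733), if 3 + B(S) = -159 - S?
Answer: 25429795287759/21704 ≈ 1.1717e+9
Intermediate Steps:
B(S) = -162 - S (B(S) = -3 + (-159 - S) = -162 - S)
M = -1/21704 (M = 1/((-162 - 1*142) - 21400) = 1/((-162 - 142) - 21400) = 1/(-304 - 21400) = 1/(-21704) = -1/21704 ≈ -4.6074e-5)
(-24010 + M)*(v(-66) - 48733) = (-24010 - 1/21704)*(-66 - 48733) = -521113041/21704*(-48799) = 25429795287759/21704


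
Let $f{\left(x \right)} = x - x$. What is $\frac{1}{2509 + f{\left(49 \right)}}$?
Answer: $\frac{1}{2509} \approx 0.00039857$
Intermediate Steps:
$f{\left(x \right)} = 0$
$\frac{1}{2509 + f{\left(49 \right)}} = \frac{1}{2509 + 0} = \frac{1}{2509}$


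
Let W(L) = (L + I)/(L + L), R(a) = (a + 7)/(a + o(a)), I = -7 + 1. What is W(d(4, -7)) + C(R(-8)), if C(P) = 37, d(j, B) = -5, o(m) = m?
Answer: 381/10 ≈ 38.100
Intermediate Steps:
I = -6
R(a) = (7 + a)/(2*a) (R(a) = (a + 7)/(a + a) = (7 + a)/((2*a)) = (7 + a)*(1/(2*a)) = (7 + a)/(2*a))
W(L) = (-6 + L)/(2*L) (W(L) = (L - 6)/(L + L) = (-6 + L)/((2*L)) = (-6 + L)*(1/(2*L)) = (-6 + L)/(2*L))
W(d(4, -7)) + C(R(-8)) = (1/2)*(-6 - 5)/(-5) + 37 = (1/2)*(-1/5)*(-11) + 37 = 11/10 + 37 = 381/10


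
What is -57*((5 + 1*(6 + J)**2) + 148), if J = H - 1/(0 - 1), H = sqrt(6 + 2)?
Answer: -11970 - 1596*sqrt(2) ≈ -14227.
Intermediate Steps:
H = 2*sqrt(2) (H = sqrt(8) = 2*sqrt(2) ≈ 2.8284)
J = 1 + 2*sqrt(2) (J = 2*sqrt(2) - 1/(0 - 1) = 2*sqrt(2) - 1/(-1) = 2*sqrt(2) - 1*(-1) = 2*sqrt(2) + 1 = 1 + 2*sqrt(2) ≈ 3.8284)
-57*((5 + 1*(6 + J)**2) + 148) = -57*((5 + 1*(6 + (1 + 2*sqrt(2)))**2) + 148) = -57*((5 + 1*(7 + 2*sqrt(2))**2) + 148) = -57*((5 + (7 + 2*sqrt(2))**2) + 148) = -57*(153 + (7 + 2*sqrt(2))**2) = -8721 - 57*(7 + 2*sqrt(2))**2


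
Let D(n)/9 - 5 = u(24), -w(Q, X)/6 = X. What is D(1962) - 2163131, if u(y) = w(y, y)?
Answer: -2164382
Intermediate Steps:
w(Q, X) = -6*X
u(y) = -6*y
D(n) = -1251 (D(n) = 45 + 9*(-6*24) = 45 + 9*(-144) = 45 - 1296 = -1251)
D(1962) - 2163131 = -1251 - 2163131 = -2164382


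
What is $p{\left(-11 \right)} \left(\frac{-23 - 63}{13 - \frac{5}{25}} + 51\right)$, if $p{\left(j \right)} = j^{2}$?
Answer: $\frac{171457}{32} \approx 5358.0$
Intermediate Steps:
$p{\left(-11 \right)} \left(\frac{-23 - 63}{13 - \frac{5}{25}} + 51\right) = \left(-11\right)^{2} \left(\frac{-23 - 63}{13 - \frac{5}{25}} + 51\right) = 121 \left(- \frac{86}{13 - \frac{1}{5}} + 51\right) = 121 \left(- \frac{86}{\frac{64}{5}} + 51\right) = 121 \left(\left(-86\right) \frac{5}{64} + 51\right) = 121 \left(- \frac{215}{32} + 51\right) = 121 \cdot \frac{1417}{32} = \frac{171457}{32}$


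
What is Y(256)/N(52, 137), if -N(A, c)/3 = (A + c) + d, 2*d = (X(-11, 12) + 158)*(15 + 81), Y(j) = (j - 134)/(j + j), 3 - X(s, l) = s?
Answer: -61/6485760 ≈ -9.4052e-6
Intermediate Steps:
X(s, l) = 3 - s
Y(j) = (-134 + j)/(2*j) (Y(j) = (-134 + j)/((2*j)) = (-134 + j)*(1/(2*j)) = (-134 + j)/(2*j))
d = 8256 (d = (((3 - 1*(-11)) + 158)*(15 + 81))/2 = (((3 + 11) + 158)*96)/2 = ((14 + 158)*96)/2 = (172*96)/2 = (1/2)*16512 = 8256)
N(A, c) = -24768 - 3*A - 3*c (N(A, c) = -3*((A + c) + 8256) = -3*(8256 + A + c) = -24768 - 3*A - 3*c)
Y(256)/N(52, 137) = ((1/2)*(-134 + 256)/256)/(-24768 - 3*52 - 3*137) = ((1/2)*(1/256)*122)/(-24768 - 156 - 411) = (61/256)/(-25335) = (61/256)*(-1/25335) = -61/6485760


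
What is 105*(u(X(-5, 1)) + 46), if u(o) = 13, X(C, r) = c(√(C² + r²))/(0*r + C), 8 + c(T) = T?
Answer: 6195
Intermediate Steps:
c(T) = -8 + T
X(C, r) = (-8 + √(C² + r²))/C (X(C, r) = (-8 + √(C² + r²))/(0*r + C) = (-8 + √(C² + r²))/(0 + C) = (-8 + √(C² + r²))/C)
105*(u(X(-5, 1)) + 46) = 105*(13 + 46) = 105*59 = 6195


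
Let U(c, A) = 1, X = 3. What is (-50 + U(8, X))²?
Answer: 2401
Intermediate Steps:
(-50 + U(8, X))² = (-50 + 1)² = (-49)² = 2401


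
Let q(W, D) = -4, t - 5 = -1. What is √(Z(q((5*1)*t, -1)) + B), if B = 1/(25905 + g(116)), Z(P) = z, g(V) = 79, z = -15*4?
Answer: I*√632969834/3248 ≈ 7.746*I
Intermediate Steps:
t = 4 (t = 5 - 1 = 4)
z = -60
Z(P) = -60
B = 1/25984 (B = 1/(25905 + 79) = 1/25984 ≈ 3.8485e-5)
√(Z(q((5*1)*t, -1)) + B) = √(-60 + 1/25984) = √(-1559039/25984) = I*√632969834/3248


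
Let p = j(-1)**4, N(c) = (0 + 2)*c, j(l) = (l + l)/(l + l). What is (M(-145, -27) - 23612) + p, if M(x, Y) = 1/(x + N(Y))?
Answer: -4698590/199 ≈ -23611.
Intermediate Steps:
j(l) = 1 (j(l) = (2*l)/((2*l)) = (2*l)*(1/(2*l)) = 1)
N(c) = 2*c
M(x, Y) = 1/(x + 2*Y)
p = 1 (p = 1**4 = 1)
(M(-145, -27) - 23612) + p = (1/(-145 + 2*(-27)) - 23612) + 1 = (1/(-145 - 54) - 23612) + 1 = (1/(-199) - 23612) + 1 = (-1/199 - 23612) + 1 = -4698789/199 + 1 = -4698590/199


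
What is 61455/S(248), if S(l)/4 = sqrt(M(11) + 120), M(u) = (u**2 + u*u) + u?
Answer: 61455*sqrt(373)/1492 ≈ 795.50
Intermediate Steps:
M(u) = u + 2*u**2 (M(u) = (u**2 + u**2) + u = 2*u**2 + u = u + 2*u**2)
S(l) = 4*sqrt(373) (S(l) = 4*sqrt(11*(1 + 2*11) + 120) = 4*sqrt(11*(1 + 22) + 120) = 4*sqrt(11*23 + 120) = 4*sqrt(253 + 120) = 4*sqrt(373))
61455/S(248) = 61455/((4*sqrt(373))) = 61455*(sqrt(373)/1492) = 61455*sqrt(373)/1492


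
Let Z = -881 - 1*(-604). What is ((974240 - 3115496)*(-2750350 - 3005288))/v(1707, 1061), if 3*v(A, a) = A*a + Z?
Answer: 18486441601992/905425 ≈ 2.0417e+7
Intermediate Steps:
Z = -277 (Z = -881 + 604 = -277)
v(A, a) = -277/3 + A*a/3 (v(A, a) = (A*a - 277)/3 = (-277 + A*a)/3 = -277/3 + A*a/3)
((974240 - 3115496)*(-2750350 - 3005288))/v(1707, 1061) = ((974240 - 3115496)*(-2750350 - 3005288))/(-277/3 + (⅓)*1707*1061) = (-2141256*(-5755638))/(-277/3 + 603709) = 12324294401328/(1810850/3) = 12324294401328*(3/1810850) = 18486441601992/905425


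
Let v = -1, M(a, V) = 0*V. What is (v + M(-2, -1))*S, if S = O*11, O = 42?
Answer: -462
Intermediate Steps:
M(a, V) = 0
S = 462 (S = 42*11 = 462)
(v + M(-2, -1))*S = (-1 + 0)*462 = -1*462 = -462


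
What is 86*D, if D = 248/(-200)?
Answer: -2666/25 ≈ -106.64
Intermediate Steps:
D = -31/25 (D = 248*(-1/200) = -31/25 ≈ -1.2400)
86*D = 86*(-31/25) = -2666/25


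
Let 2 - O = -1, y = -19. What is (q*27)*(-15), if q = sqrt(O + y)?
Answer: -1620*I ≈ -1620.0*I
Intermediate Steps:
O = 3 (O = 2 - 1*(-1) = 2 + 1 = 3)
q = 4*I (q = sqrt(3 - 19) = sqrt(-16) = 4*I ≈ 4.0*I)
(q*27)*(-15) = ((4*I)*27)*(-15) = (108*I)*(-15) = -1620*I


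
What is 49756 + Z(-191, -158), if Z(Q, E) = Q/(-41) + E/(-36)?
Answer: 36726605/738 ≈ 49765.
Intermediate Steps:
Z(Q, E) = -E/36 - Q/41 (Z(Q, E) = Q*(-1/41) + E*(-1/36) = -Q/41 - E/36 = -E/36 - Q/41)
49756 + Z(-191, -158) = 49756 + (-1/36*(-158) - 1/41*(-191)) = 49756 + (79/18 + 191/41) = 49756 + 6677/738 = 36726605/738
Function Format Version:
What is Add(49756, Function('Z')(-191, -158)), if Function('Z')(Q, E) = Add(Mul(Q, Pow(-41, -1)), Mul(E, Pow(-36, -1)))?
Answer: Rational(36726605, 738) ≈ 49765.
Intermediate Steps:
Function('Z')(Q, E) = Add(Mul(Rational(-1, 36), E), Mul(Rational(-1, 41), Q)) (Function('Z')(Q, E) = Add(Mul(Q, Rational(-1, 41)), Mul(E, Rational(-1, 36))) = Add(Mul(Rational(-1, 41), Q), Mul(Rational(-1, 36), E)) = Add(Mul(Rational(-1, 36), E), Mul(Rational(-1, 41), Q)))
Add(49756, Function('Z')(-191, -158)) = Add(49756, Add(Mul(Rational(-1, 36), -158), Mul(Rational(-1, 41), -191))) = Add(49756, Add(Rational(79, 18), Rational(191, 41))) = Add(49756, Rational(6677, 738)) = Rational(36726605, 738)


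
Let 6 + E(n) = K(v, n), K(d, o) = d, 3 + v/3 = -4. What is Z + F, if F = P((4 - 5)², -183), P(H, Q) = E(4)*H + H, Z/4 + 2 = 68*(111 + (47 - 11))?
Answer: 39950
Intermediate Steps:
v = -21 (v = -9 + 3*(-4) = -9 - 12 = -21)
E(n) = -27 (E(n) = -6 - 21 = -27)
Z = 39976 (Z = -8 + 4*(68*(111 + (47 - 11))) = -8 + 4*(68*(111 + 36)) = -8 + 4*(68*147) = -8 + 4*9996 = -8 + 39984 = 39976)
P(H, Q) = -26*H (P(H, Q) = -27*H + H = -26*H)
F = -26 (F = -26*(4 - 5)² = -26*(-1)² = -26*1 = -26)
Z + F = 39976 - 26 = 39950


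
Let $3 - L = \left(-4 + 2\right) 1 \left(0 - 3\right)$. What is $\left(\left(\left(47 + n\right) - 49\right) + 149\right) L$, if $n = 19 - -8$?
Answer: $-522$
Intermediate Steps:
$L = -3$ ($L = 3 - \left(-4 + 2\right) 1 \left(0 - 3\right) = 3 - - 2 \cdot 1 \left(-3\right) = 3 - \left(-2\right) \left(-3\right) = 3 - 6 = -3$)
$n = 27$ ($n = 19 + 8 = 27$)
$\left(\left(\left(47 + n\right) - 49\right) + 149\right) L = \left(\left(\left(47 + 27\right) - 49\right) + 149\right) \left(-3\right) = \left(\left(74 - 49\right) + 149\right) \left(-3\right) = \left(25 + 149\right) \left(-3\right) = 174 \left(-3\right) = -522$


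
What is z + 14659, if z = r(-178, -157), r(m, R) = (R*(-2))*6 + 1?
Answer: 16544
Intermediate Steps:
r(m, R) = 1 - 12*R (r(m, R) = -2*R*6 + 1 = -12*R + 1 = 1 - 12*R)
z = 1885 (z = 1 - 12*(-157) = 1 + 1884 = 1885)
z + 14659 = 1885 + 14659 = 16544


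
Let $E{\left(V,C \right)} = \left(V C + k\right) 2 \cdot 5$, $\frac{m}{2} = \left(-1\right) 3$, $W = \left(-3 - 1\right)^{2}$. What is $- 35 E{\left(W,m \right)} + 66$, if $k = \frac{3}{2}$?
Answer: $33141$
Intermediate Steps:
$W = 16$ ($W = \left(-4\right)^{2} = 16$)
$k = \frac{3}{2}$ ($k = 3 \cdot \frac{1}{2} = \frac{3}{2} \approx 1.5$)
$m = -6$ ($m = 2 \left(\left(-1\right) 3\right) = 2 \left(-3\right) = -6$)
$E{\left(V,C \right)} = 15 + 10 C V$ ($E{\left(V,C \right)} = \left(V C + \frac{3}{2}\right) 2 \cdot 5 = \left(C V + \frac{3}{2}\right) 2 \cdot 5 = \left(\frac{3}{2} + C V\right) 2 \cdot 5 = \left(3 + 2 C V\right) 5 = 15 + 10 C V$)
$- 35 E{\left(W,m \right)} + 66 = - 35 \left(15 + 10 \left(-6\right) 16\right) + 66 = - 35 \left(15 - 960\right) + 66 = \left(-35\right) \left(-945\right) + 66 = 33075 + 66 = 33141$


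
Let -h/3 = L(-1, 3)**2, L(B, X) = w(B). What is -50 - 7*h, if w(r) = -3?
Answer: 139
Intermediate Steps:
L(B, X) = -3
h = -27 (h = -3*(-3)**2 = -3*9 = -27)
-50 - 7*h = -50 - 7*(-27) = -50 + 189 = 139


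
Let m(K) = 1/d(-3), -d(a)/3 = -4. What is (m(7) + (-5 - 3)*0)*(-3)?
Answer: -¼ ≈ -0.25000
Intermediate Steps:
d(a) = 12 (d(a) = -3*(-4) = 12)
m(K) = 1/12
(m(7) + (-5 - 3)*0)*(-3) = (1/12 + (-5 - 3)*0)*(-3) = (1/12 - 8*0)*(-3) = (1/12 + 0)*(-3) = (1/12)*(-3) = -¼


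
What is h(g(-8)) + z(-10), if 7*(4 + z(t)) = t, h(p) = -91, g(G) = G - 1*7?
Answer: -675/7 ≈ -96.429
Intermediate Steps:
g(G) = -7 + G (g(G) = G - 7 = -7 + G)
z(t) = -4 + t/7
h(g(-8)) + z(-10) = -91 + (-4 + (1/7)*(-10)) = -91 + (-4 - 10/7) = -91 - 38/7 = -675/7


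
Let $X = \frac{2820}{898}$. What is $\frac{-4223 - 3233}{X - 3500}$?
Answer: $\frac{1673872}{785045} \approx 2.1322$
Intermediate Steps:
$X = \frac{1410}{449}$ ($X = 2820 \cdot \frac{1}{898} = \frac{1410}{449} \approx 3.1403$)
$\frac{-4223 - 3233}{X - 3500} = \frac{-4223 - 3233}{\frac{1410}{449} - 3500} = - \frac{7456}{- \frac{1570090}{449}} = \left(-7456\right) \left(- \frac{449}{1570090}\right) = \frac{1673872}{785045}$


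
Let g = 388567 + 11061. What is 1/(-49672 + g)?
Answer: 1/349956 ≈ 2.8575e-6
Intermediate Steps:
g = 399628
1/(-49672 + g) = 1/(-49672 + 399628) = 1/349956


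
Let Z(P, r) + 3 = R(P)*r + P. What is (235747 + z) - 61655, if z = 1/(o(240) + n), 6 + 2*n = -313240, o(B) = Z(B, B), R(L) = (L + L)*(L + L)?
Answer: 9599365680489/55139614 ≈ 1.7409e+5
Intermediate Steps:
R(L) = 4*L**2 (R(L) = (2*L)*(2*L) = 4*L**2)
Z(P, r) = -3 + P + 4*r*P**2 (Z(P, r) = -3 + ((4*P**2)*r + P) = -3 + (4*r*P**2 + P) = -3 + (P + 4*r*P**2) = -3 + P + 4*r*P**2)
o(B) = -3 + B + 4*B**3 (o(B) = -3 + B + 4*B*B**2 = -3 + B + 4*B**3)
n = -156623 (n = -3 + (1/2)*(-313240) = -3 - 156620 = -156623)
z = 1/55139614 (z = 1/((-3 + 240 + 4*240**3) - 156623) = 1/((-3 + 240 + 4*13824000) - 156623) = 1/((-3 + 240 + 55296000) - 156623) = 1/(55296237 - 156623) = 1/55139614 ≈ 1.8136e-8)
(235747 + z) - 61655 = (235747 + 1/55139614) - 61655 = 12998998581659/55139614 - 61655 = 9599365680489/55139614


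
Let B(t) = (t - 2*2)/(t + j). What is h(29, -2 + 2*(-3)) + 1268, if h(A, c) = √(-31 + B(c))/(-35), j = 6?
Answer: 1268 - I/7 ≈ 1268.0 - 0.14286*I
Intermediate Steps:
B(t) = (-4 + t)/(6 + t) (B(t) = (t - 2*2)/(t + 6) = (t - 4)/(6 + t) = (-4 + t)/(6 + t))
h(A, c) = -√(-31 + (-4 + c)/(6 + c))/35 (h(A, c) = √(-31 + (-4 + c)/(6 + c))/(-35) = √(-31 + (-4 + c)/(6 + c))*(-1/35) = -√(-31 + (-4 + c)/(6 + c))/35)
h(29, -2 + 2*(-3)) + 1268 = -√10*√(-(19 + 3*(-2 + 2*(-3)))/(6 + (-2 + 2*(-3))))/35 + 1268 = -√10*√(-(19 + 3*(-2 - 6))/(6 + (-2 - 6)))/35 + 1268 = -√10*√(-(19 + 3*(-8))/(6 - 8))/35 + 1268 = -√10*√(-1*(19 - 24)/(-2))/35 + 1268 = -√10*√(-1*(-½)*(-5))/35 + 1268 = -√10*√(-5/2)/35 + 1268 = -√10*I*√10/2/35 + 1268 = -I/7 + 1268 = 1268 - I/7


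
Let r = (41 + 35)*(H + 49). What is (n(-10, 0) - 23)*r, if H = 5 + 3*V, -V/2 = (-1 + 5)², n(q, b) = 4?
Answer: 60648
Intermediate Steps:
V = -32 (V = -2*(-1 + 5)² = -2*4² = -2*16 = -32)
H = -91 (H = 5 + 3*(-32) = 5 - 96 = -91)
r = -3192 (r = (41 + 35)*(-91 + 49) = 76*(-42) = -3192)
(n(-10, 0) - 23)*r = (4 - 23)*(-3192) = -19*(-3192) = 60648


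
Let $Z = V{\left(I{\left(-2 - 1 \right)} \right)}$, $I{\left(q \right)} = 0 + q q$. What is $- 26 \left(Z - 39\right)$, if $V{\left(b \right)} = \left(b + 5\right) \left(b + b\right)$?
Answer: $-5538$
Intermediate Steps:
$I{\left(q \right)} = q^{2}$ ($I{\left(q \right)} = 0 + q^{2} = q^{2}$)
$V{\left(b \right)} = 2 b \left(5 + b\right)$ ($V{\left(b \right)} = \left(5 + b\right) 2 b = 2 b \left(5 + b\right)$)
$Z = 252$ ($Z = 2 \left(-2 - 1\right)^{2} \left(5 + \left(-2 - 1\right)^{2}\right) = 2 \left(-3\right)^{2} \left(5 + \left(-3\right)^{2}\right) = 2 \cdot 9 \left(5 + 9\right) = 2 \cdot 9 \cdot 14 = 252$)
$- 26 \left(Z - 39\right) = - 26 \left(252 - 39\right) = \left(-26\right) 213 = -5538$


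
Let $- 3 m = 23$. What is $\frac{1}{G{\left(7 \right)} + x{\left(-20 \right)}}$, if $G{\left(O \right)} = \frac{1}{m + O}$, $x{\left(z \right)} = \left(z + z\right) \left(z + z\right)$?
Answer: $\frac{2}{3197} \approx 0.00062559$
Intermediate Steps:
$m = - \frac{23}{3}$ ($m = \left(- \frac{1}{3}\right) 23 = - \frac{23}{3} \approx -7.6667$)
$x{\left(z \right)} = 4 z^{2}$ ($x{\left(z \right)} = 2 z 2 z = 4 z^{2}$)
$G{\left(O \right)} = \frac{1}{- \frac{23}{3} + O}$
$\frac{1}{G{\left(7 \right)} + x{\left(-20 \right)}} = \frac{1}{\frac{3}{-23 + 3 \cdot 7} + 4 \left(-20\right)^{2}} = \frac{1}{\frac{3}{-23 + 21} + 4 \cdot 400} = \frac{1}{\frac{3}{-2} + 1600} = \frac{1}{3 \left(- \frac{1}{2}\right) + 1600} = \frac{1}{- \frac{3}{2} + 1600} = \frac{1}{\frac{3197}{2}} = \frac{2}{3197}$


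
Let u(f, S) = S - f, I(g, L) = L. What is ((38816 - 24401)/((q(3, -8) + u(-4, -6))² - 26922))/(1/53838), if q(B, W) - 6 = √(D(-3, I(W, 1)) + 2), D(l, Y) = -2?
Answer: -388037385/13453 ≈ -28844.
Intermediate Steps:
q(B, W) = 6 (q(B, W) = 6 + √(-2 + 2) = 6 + √0 = 6 + 0 = 6)
((38816 - 24401)/((q(3, -8) + u(-4, -6))² - 26922))/(1/53838) = ((38816 - 24401)/((6 + (-6 - 1*(-4)))² - 26922))/(1/53838) = (14415/((6 + (-6 + 4))² - 26922))/(1/53838) = (14415/((6 - 2)² - 26922))*53838 = (14415/(4² - 26922))*53838 = (14415/(16 - 26922))*53838 = (14415/(-26906))*53838 = (14415*(-1/26906))*53838 = -14415/26906*53838 = -388037385/13453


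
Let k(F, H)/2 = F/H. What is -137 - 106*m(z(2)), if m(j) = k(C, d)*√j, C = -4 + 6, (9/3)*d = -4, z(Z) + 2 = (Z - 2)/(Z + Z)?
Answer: -137 + 318*I*√2 ≈ -137.0 + 449.72*I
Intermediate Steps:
z(Z) = -2 + (-2 + Z)/(2*Z) (z(Z) = -2 + (Z - 2)/(Z + Z) = -2 + (-2 + Z)/((2*Z)) = -2 + (-2 + Z)*(1/(2*Z)) = -2 + (-2 + Z)/(2*Z))
d = -4/3 (d = (⅓)*(-4) = -4/3 ≈ -1.3333)
C = 2
k(F, H) = 2*F/H (k(F, H) = 2*(F/H) = 2*F/H)
m(j) = -3*√j (m(j) = (2*2/(-4/3))*√j = (2*2*(-¾))*√j = -3*√j)
-137 - 106*m(z(2)) = -137 - (-318)*√(-3/2 - 1/2) = -137 - (-318)*√(-3/2 - 1*½) = -137 - (-318)*√(-3/2 - ½) = -137 - (-318)*√(-2) = -137 - (-318)*I*√2 = -137 + 318*I*√2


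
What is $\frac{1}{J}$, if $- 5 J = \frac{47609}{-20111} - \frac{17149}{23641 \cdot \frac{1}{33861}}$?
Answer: $\frac{2377220755}{11679227038448} \approx 0.00020354$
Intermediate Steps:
$J = \frac{11679227038448}{2377220755}$ ($J = - \frac{\frac{47609}{-20111} - \frac{17149}{23641 \cdot \frac{1}{33861}}}{5} = - \frac{47609 \left(- \frac{1}{20111}\right) - \frac{17149}{23641 \cdot \frac{1}{33861}}}{5} = - \frac{- \frac{47609}{20111} - \frac{17149}{\frac{23641}{33861}}}{5} = - \frac{- \frac{47609}{20111} - \frac{580682289}{23641}}{5} = \left(- \frac{1}{5}\right) \left(- \frac{11679227038448}{475444151}\right) = \frac{11679227038448}{2377220755} \approx 4913.0$)
$\frac{1}{J} = \frac{1}{\frac{11679227038448}{2377220755}} = \frac{2377220755}{11679227038448}$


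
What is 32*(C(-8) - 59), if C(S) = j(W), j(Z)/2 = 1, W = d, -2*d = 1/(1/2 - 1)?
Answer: -1824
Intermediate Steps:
d = 1 (d = -1/(2*(1/2 - 1)) = -1/(2*(1*(½) - 1)) = -1/(2*(½ - 1)) = -1/(2*(-½)) = -½*(-2) = 1)
W = 1
j(Z) = 2 (j(Z) = 2*1 = 2)
C(S) = 2
32*(C(-8) - 59) = 32*(2 - 59) = 32*(-57) = -1824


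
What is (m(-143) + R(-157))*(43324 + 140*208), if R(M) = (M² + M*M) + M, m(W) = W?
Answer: 3549611112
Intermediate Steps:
R(M) = M + 2*M² (R(M) = (M² + M²) + M = 2*M² + M = M + 2*M²)
(m(-143) + R(-157))*(43324 + 140*208) = (-143 - 157*(1 + 2*(-157)))*(43324 + 140*208) = (-143 - 157*(1 - 314))*(43324 + 29120) = (-143 - 157*(-313))*72444 = (-143 + 49141)*72444 = 48998*72444 = 3549611112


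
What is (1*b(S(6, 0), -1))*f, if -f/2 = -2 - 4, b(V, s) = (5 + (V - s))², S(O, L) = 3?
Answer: 972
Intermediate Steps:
b(V, s) = (5 + V - s)²
f = 12 (f = -2*(-2 - 4) = -2*(-6) = 12)
(1*b(S(6, 0), -1))*f = (1*(5 + 3 - 1*(-1))²)*12 = (1*(5 + 3 + 1)²)*12 = (1*9²)*12 = (1*81)*12 = 81*12 = 972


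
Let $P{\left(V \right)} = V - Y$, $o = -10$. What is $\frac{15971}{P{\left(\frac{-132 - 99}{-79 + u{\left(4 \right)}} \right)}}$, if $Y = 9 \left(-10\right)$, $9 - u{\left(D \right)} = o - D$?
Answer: $\frac{127768}{753} \approx 169.68$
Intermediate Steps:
$u{\left(D \right)} = 19 + D$ ($u{\left(D \right)} = 9 - \left(-10 - D\right) = 9 + \left(10 + D\right) = 19 + D$)
$Y = -90$
$P{\left(V \right)} = 90 + V$ ($P{\left(V \right)} = V - -90 = V + 90 = 90 + V$)
$\frac{15971}{P{\left(\frac{-132 - 99}{-79 + u{\left(4 \right)}} \right)}} = \frac{15971}{90 + \frac{-132 - 99}{-79 + \left(19 + 4\right)}} = \frac{15971}{90 - \frac{231}{-79 + 23}} = \frac{15971}{90 - \frac{231}{-56}} = \frac{15971}{90 - - \frac{33}{8}} = \frac{15971}{90 + \frac{33}{8}} = \frac{15971}{\frac{753}{8}} = 15971 \cdot \frac{8}{753} = \frac{127768}{753}$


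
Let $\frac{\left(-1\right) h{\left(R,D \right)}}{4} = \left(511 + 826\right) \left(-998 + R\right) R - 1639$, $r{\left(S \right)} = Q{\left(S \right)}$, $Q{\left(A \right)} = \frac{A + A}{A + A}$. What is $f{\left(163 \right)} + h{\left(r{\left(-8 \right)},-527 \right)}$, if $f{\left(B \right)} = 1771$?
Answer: $5340283$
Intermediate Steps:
$Q{\left(A \right)} = 1$ ($Q{\left(A \right)} = \frac{2 A}{2 A} = 2 A \frac{1}{2 A} = 1$)
$r{\left(S \right)} = 1$
$h{\left(R,D \right)} = 6556 - 4 R \left(-1334326 + 1337 R\right)$ ($h{\left(R,D \right)} = - 4 \left(\left(511 + 826\right) \left(-998 + R\right) R - 1639\right) = - 4 \left(1337 \left(-998 + R\right) R - 1639\right) = - 4 \left(\left(-1334326 + 1337 R\right) R - 1639\right) = - 4 \left(R \left(-1334326 + 1337 R\right) - 1639\right) = - 4 \left(-1639 + R \left(-1334326 + 1337 R\right)\right) = 6556 - 4 R \left(-1334326 + 1337 R\right)$)
$f{\left(163 \right)} + h{\left(r{\left(-8 \right)},-527 \right)} = 1771 + \left(6556 - 5348 \cdot 1^{2} + 5337304 \cdot 1\right) = 1771 + \left(6556 - 5348 + 5337304\right) = 1771 + 5338512 = 5340283$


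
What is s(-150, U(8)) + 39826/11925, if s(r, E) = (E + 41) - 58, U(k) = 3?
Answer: -127124/11925 ≈ -10.660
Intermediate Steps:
s(r, E) = -17 + E (s(r, E) = (41 + E) - 58 = -17 + E)
s(-150, U(8)) + 39826/11925 = (-17 + 3) + 39826/11925 = -14 + 39826*(1/11925) = -14 + 39826/11925 = -127124/11925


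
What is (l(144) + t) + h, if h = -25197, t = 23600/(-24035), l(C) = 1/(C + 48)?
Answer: -23256321401/922944 ≈ -25198.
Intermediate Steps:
l(C) = 1/(48 + C)
t = -4720/4807 (t = 23600*(-1/24035) = -4720/4807 ≈ -0.98190)
(l(144) + t) + h = (1/(48 + 144) - 4720/4807) - 25197 = (1/192 - 4720/4807) - 25197 = -901433/922944 - 25197 = -23256321401/922944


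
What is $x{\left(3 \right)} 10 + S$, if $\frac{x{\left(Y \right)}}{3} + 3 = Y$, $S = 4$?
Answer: $4$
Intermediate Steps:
$x{\left(Y \right)} = -9 + 3 Y$
$x{\left(3 \right)} 10 + S = \left(-9 + 3 \cdot 3\right) 10 + 4 = \left(-9 + 9\right) 10 + 4 = 0 \cdot 10 + 4 = 0 + 4 = 4$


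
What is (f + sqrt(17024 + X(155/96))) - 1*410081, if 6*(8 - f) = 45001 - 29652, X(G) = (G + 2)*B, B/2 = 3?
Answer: -2475787/6 + sqrt(272731)/4 ≈ -4.1250e+5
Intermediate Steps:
B = 6 (B = 2*3 = 6)
X(G) = 12 + 6*G (X(G) = (G + 2)*6 = (2 + G)*6 = 12 + 6*G)
f = -15301/6 (f = 8 - (45001 - 29652)/6 = 8 - 1/6*15349 = 8 - 15349/6 = -15301/6 ≈ -2550.2)
(f + sqrt(17024 + X(155/96))) - 1*410081 = (-15301/6 + sqrt(17024 + (12 + 6*(155/96)))) - 1*410081 = (-15301/6 + sqrt(17024 + (12 + 6*(155*(1/96))))) - 410081 = (-15301/6 + sqrt(17024 + (12 + 6*(155/96)))) - 410081 = (-15301/6 + sqrt(17024 + (12 + 155/16))) - 410081 = (-15301/6 + sqrt(17024 + 347/16)) - 410081 = (-15301/6 + sqrt(272731/16)) - 410081 = (-15301/6 + sqrt(272731)/4) - 410081 = -2475787/6 + sqrt(272731)/4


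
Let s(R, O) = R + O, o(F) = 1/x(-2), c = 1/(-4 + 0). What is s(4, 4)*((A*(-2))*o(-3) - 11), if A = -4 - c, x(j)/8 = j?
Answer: -367/4 ≈ -91.750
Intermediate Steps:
x(j) = 8*j
c = -1/4 (c = 1/(-4) = -1/4 ≈ -0.25000)
o(F) = -1/16 (o(F) = 1/(8*(-2)) = 1/(-16) = -1/16)
s(R, O) = O + R
A = -15/4 (A = -4 - 1*(-1/4) = -4 + 1/4 = -15/4 ≈ -3.7500)
s(4, 4)*((A*(-2))*o(-3) - 11) = (4 + 4)*(-15/4*(-2)*(-1/16) - 11) = 8*((15/2)*(-1/16) - 11) = 8*(-15/32 - 11) = 8*(-367/32) = -367/4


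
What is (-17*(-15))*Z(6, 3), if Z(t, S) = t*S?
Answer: 4590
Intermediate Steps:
Z(t, S) = S*t
(-17*(-15))*Z(6, 3) = (-17*(-15))*(3*6) = 255*18 = 4590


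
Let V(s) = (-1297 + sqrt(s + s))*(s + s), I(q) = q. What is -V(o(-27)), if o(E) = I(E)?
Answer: -70038 + 162*I*sqrt(6) ≈ -70038.0 + 396.82*I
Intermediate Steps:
o(E) = E
V(s) = 2*s*(-1297 + sqrt(2)*sqrt(s)) (V(s) = (-1297 + sqrt(2*s))*(2*s) = (-1297 + sqrt(2)*sqrt(s))*(2*s) = 2*s*(-1297 + sqrt(2)*sqrt(s)))
-V(o(-27)) = -(-2594*(-27) + 2*sqrt(2)*(-27)**(3/2)) = -(70038 + 2*sqrt(2)*(-81*I*sqrt(3))) = -(70038 - 162*I*sqrt(6)) = -70038 + 162*I*sqrt(6)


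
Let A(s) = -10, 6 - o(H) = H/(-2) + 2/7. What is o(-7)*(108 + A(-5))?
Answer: 217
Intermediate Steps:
o(H) = 40/7 + H/2 (o(H) = 6 - (H/(-2) + 2/7) = 6 - (H*(-1/2) + 2*(1/7)) = 6 - (-H/2 + 2/7) = 6 - (2/7 - H/2) = 6 + (-2/7 + H/2) = 40/7 + H/2)
o(-7)*(108 + A(-5)) = (40/7 + (1/2)*(-7))*(108 - 10) = (40/7 - 7/2)*98 = (31/14)*98 = 217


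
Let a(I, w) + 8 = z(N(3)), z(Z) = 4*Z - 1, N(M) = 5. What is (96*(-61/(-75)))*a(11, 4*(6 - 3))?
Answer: 21472/25 ≈ 858.88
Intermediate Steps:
z(Z) = -1 + 4*Z
a(I, w) = 11 (a(I, w) = -8 + (-1 + 4*5) = -8 + (-1 + 20) = -8 + 19 = 11)
(96*(-61/(-75)))*a(11, 4*(6 - 3)) = (96*(-61/(-75)))*11 = (96*(-61*(-1/75)))*11 = (96*(61/75))*11 = (1952/25)*11 = 21472/25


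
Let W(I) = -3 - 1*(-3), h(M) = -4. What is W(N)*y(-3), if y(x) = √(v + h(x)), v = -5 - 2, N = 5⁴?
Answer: 0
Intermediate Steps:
N = 625
v = -7
W(I) = 0 (W(I) = -3 + 3 = 0)
y(x) = I*√11 (y(x) = √(-7 - 4) = √(-11) = I*√11)
W(N)*y(-3) = 0*(I*√11) = 0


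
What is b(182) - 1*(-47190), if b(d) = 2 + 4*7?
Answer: 47220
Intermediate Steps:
b(d) = 30 (b(d) = 2 + 28 = 30)
b(182) - 1*(-47190) = 30 - 1*(-47190) = 30 + 47190 = 47220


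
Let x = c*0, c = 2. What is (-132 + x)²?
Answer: 17424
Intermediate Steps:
x = 0 (x = 2*0 = 0)
(-132 + x)² = (-132 + 0)² = (-132)² = 17424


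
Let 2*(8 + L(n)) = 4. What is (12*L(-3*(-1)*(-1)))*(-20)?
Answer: 1440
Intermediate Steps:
L(n) = -6 (L(n) = -8 + (½)*4 = -8 + 2 = -6)
(12*L(-3*(-1)*(-1)))*(-20) = (12*(-6))*(-20) = -72*(-20) = 1440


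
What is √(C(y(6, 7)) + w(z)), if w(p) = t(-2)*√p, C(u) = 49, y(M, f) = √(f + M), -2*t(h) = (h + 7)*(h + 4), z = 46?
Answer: √(49 - 5*√46) ≈ 3.8844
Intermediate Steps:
t(h) = -(4 + h)*(7 + h)/2 (t(h) = -(h + 7)*(h + 4)/2 = -(7 + h)*(4 + h)/2 = -(4 + h)*(7 + h)/2)
y(M, f) = √(M + f)
w(p) = -5*√p (w(p) = (-14 - 11/2*(-2) - ½*(-2)²)*√p = (-14 + 11 - ½*4)*√p = (-14 + 11 - 2)*√p = -5*√p)
√(C(y(6, 7)) + w(z)) = √(49 - 5*√46)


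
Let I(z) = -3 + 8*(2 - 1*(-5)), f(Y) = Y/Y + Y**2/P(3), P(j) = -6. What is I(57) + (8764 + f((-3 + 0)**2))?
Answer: 17609/2 ≈ 8804.5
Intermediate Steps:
f(Y) = 1 - Y**2/6 (f(Y) = Y/Y + Y**2/(-6) = 1 + Y**2*(-1/6) = 1 - Y**2/6)
I(z) = 53 (I(z) = -3 + 8*(2 + 5) = -3 + 8*7 = -3 + 56 = 53)
I(57) + (8764 + f((-3 + 0)**2)) = 53 + (8764 + (1 - (-3 + 0)**4/6)) = 53 + (8764 + (1 - ((-3)**2)**2/6)) = 53 + (8764 + (1 - 1/6*9**2)) = 53 + (8764 + (1 - 1/6*81)) = 53 + (8764 + (1 - 27/2)) = 53 + (8764 - 25/2) = 53 + 17503/2 = 17609/2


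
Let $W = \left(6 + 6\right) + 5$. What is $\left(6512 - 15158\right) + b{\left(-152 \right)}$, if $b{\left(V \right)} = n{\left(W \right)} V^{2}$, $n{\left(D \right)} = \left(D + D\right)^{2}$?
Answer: $26699578$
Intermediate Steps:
$W = 17$ ($W = 12 + 5 = 17$)
$n{\left(D \right)} = 4 D^{2}$ ($n{\left(D \right)} = \left(2 D\right)^{2} = 4 D^{2}$)
$b{\left(V \right)} = 1156 V^{2}$ ($b{\left(V \right)} = 4 \cdot 17^{2} V^{2} = 4 \cdot 289 V^{2} = 1156 V^{2}$)
$\left(6512 - 15158\right) + b{\left(-152 \right)} = \left(6512 - 15158\right) + 1156 \left(-152\right)^{2} = -8646 + 1156 \cdot 23104 = -8646 + 26708224 = 26699578$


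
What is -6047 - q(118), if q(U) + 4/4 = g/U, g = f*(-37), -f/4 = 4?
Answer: -357010/59 ≈ -6051.0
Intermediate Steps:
f = -16 (f = -4*4 = -16)
g = 592 (g = -16*(-37) = 592)
q(U) = -1 + 592/U
-6047 - q(118) = -6047 - (592 - 1*118)/118 = -6047 - (592 - 118)/118 = -6047 - 474/118 = -6047 - 1*237/59 = -6047 - 237/59 = -357010/59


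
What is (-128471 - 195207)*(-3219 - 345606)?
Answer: 112906978350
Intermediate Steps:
(-128471 - 195207)*(-3219 - 345606) = -323678*(-348825) = 112906978350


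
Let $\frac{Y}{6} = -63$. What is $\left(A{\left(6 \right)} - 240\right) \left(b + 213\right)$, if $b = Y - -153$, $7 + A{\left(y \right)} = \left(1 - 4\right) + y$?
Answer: $2928$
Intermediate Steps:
$Y = -378$ ($Y = 6 \left(-63\right) = -378$)
$A{\left(y \right)} = -10 + y$ ($A{\left(y \right)} = -7 + \left(\left(1 - 4\right) + y\right) = -7 + \left(-3 + y\right) = -10 + y$)
$b = -225$ ($b = -378 - -153 = -378 + 153 = -225$)
$\left(A{\left(6 \right)} - 240\right) \left(b + 213\right) = \left(\left(-10 + 6\right) - 240\right) \left(-225 + 213\right) = \left(-4 - 240\right) \left(-12\right) = \left(-244\right) \left(-12\right) = 2928$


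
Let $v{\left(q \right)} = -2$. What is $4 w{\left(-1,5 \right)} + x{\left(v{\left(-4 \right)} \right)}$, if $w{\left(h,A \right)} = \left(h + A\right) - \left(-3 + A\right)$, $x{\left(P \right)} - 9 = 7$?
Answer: $24$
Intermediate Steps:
$x{\left(P \right)} = 16$ ($x{\left(P \right)} = 9 + 7 = 16$)
$w{\left(h,A \right)} = 3 + h$ ($w{\left(h,A \right)} = \left(A + h\right) - \left(-3 + A\right) = 3 + h$)
$4 w{\left(-1,5 \right)} + x{\left(v{\left(-4 \right)} \right)} = 4 \left(3 - 1\right) + 16 = 4 \cdot 2 + 16 = 8 + 16 = 24$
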